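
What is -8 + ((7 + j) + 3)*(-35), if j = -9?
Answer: -43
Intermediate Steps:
-8 + ((7 + j) + 3)*(-35) = -8 + ((7 - 9) + 3)*(-35) = -8 + (-2 + 3)*(-35) = -8 + 1*(-35) = -8 - 35 = -43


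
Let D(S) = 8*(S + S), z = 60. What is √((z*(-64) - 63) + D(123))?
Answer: 3*I*√215 ≈ 43.989*I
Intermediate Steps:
D(S) = 16*S (D(S) = 8*(2*S) = 16*S)
√((z*(-64) - 63) + D(123)) = √((60*(-64) - 63) + 16*123) = √((-3840 - 63) + 1968) = √(-3903 + 1968) = √(-1935) = 3*I*√215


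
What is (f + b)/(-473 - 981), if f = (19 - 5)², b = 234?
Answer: -215/727 ≈ -0.29574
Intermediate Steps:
f = 196 (f = 14² = 196)
(f + b)/(-473 - 981) = (196 + 234)/(-473 - 981) = 430/(-1454) = -1/1454*430 = -215/727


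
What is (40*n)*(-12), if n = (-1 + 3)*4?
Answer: -3840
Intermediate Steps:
n = 8 (n = 2*4 = 8)
(40*n)*(-12) = (40*8)*(-12) = 320*(-12) = -3840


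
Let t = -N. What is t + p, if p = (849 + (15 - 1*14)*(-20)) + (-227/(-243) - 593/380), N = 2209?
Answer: -127487039/92340 ≈ -1380.6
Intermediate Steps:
t = -2209 (t = -1*2209 = -2209)
p = 76492021/92340 (p = (849 + (15 - 14)*(-20)) + (-227*(-1/243) - 593*1/380) = (849 + 1*(-20)) + (227/243 - 593/380) = (849 - 20) - 57839/92340 = 829 - 57839/92340 = 76492021/92340 ≈ 828.37)
t + p = -2209 + 76492021/92340 = -127487039/92340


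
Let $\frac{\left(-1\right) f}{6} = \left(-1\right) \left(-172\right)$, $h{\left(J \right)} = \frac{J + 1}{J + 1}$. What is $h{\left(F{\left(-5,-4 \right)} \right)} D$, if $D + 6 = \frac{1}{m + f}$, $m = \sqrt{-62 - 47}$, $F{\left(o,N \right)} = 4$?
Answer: $- \frac{6391830}{1065133} - \frac{i \sqrt{109}}{1065133} \approx -6.001 - 9.8019 \cdot 10^{-6} i$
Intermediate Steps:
$m = i \sqrt{109}$ ($m = \sqrt{-109} = i \sqrt{109} \approx 10.44 i$)
$h{\left(J \right)} = 1$ ($h{\left(J \right)} = \frac{1 + J}{1 + J} = 1$)
$f = -1032$ ($f = - 6 \left(\left(-1\right) \left(-172\right)\right) = \left(-6\right) 172 = -1032$)
$D = -6 + \frac{1}{-1032 + i \sqrt{109}}$ ($D = -6 + \frac{1}{i \sqrt{109} - 1032} = -6 + \frac{1}{-1032 + i \sqrt{109}} \approx -6.001 - 9.8019 \cdot 10^{-6} i$)
$h{\left(F{\left(-5,-4 \right)} \right)} D = 1 \left(- \frac{6391830}{1065133} - \frac{i \sqrt{109}}{1065133}\right) = - \frac{6391830}{1065133} - \frac{i \sqrt{109}}{1065133}$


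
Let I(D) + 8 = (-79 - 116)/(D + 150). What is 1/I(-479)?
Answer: -329/2437 ≈ -0.13500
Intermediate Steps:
I(D) = -8 - 195/(150 + D) (I(D) = -8 + (-79 - 116)/(D + 150) = -8 - 195/(150 + D))
1/I(-479) = 1/((-1395 - 8*(-479))/(150 - 479)) = 1/((-1395 + 3832)/(-329)) = 1/(-1/329*2437) = 1/(-2437/329) = -329/2437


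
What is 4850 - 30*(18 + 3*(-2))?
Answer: 4490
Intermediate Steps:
4850 - 30*(18 + 3*(-2)) = 4850 - 30*(18 - 6) = 4850 - 30*12 = 4850 - 1*360 = 4850 - 360 = 4490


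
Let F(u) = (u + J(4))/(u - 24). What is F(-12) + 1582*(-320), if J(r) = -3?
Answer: -6074875/12 ≈ -5.0624e+5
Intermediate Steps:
F(u) = (-3 + u)/(-24 + u) (F(u) = (u - 3)/(u - 24) = (-3 + u)/(-24 + u))
F(-12) + 1582*(-320) = (-3 - 12)/(-24 - 12) + 1582*(-320) = -15/(-36) - 506240 = -1/36*(-15) - 506240 = 5/12 - 506240 = -6074875/12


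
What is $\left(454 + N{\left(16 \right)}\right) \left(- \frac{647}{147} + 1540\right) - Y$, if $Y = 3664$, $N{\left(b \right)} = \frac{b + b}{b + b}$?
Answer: $\frac{14595701}{21} \approx 6.9503 \cdot 10^{5}$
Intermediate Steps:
$N{\left(b \right)} = 1$ ($N{\left(b \right)} = \frac{2 b}{2 b} = 2 b \frac{1}{2 b} = 1$)
$\left(454 + N{\left(16 \right)}\right) \left(- \frac{647}{147} + 1540\right) - Y = \left(454 + 1\right) \left(- \frac{647}{147} + 1540\right) - 3664 = 455 \left(\left(-647\right) \frac{1}{147} + 1540\right) - 3664 = 455 \left(- \frac{647}{147} + 1540\right) - 3664 = 455 \cdot \frac{225733}{147} - 3664 = \frac{14672645}{21} - 3664 = \frac{14595701}{21}$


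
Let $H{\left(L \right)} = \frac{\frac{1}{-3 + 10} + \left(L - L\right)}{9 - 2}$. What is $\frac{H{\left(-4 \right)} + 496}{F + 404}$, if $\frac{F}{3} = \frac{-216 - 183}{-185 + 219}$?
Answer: $\frac{826370}{614411} \approx 1.345$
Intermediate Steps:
$F = - \frac{1197}{34}$ ($F = 3 \frac{-216 - 183}{-185 + 219} = 3 \left(- \frac{399}{34}\right) = - \frac{1197}{34} \approx -35.206$)
$H{\left(L \right)} = \frac{1}{49}$ ($H{\left(L \right)} = \frac{\frac{1}{7} + 0}{7} = \left(\frac{1}{7} + 0\right) \frac{1}{7} = \frac{1}{7} \cdot \frac{1}{7} = \frac{1}{49}$)
$\frac{H{\left(-4 \right)} + 496}{F + 404} = \frac{\frac{1}{49} + 496}{- \frac{1197}{34} + 404} = \frac{24305}{49 \cdot \frac{12539}{34}} = \frac{24305}{49} \cdot \frac{34}{12539} = \frac{826370}{614411}$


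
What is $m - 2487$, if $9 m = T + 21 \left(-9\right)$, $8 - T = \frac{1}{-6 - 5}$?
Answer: $- \frac{248203}{99} \approx -2507.1$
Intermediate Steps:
$T = \frac{89}{11}$ ($T = 8 - \frac{1}{-6 - 5} = 8 - \frac{1}{-11} = 8 - - \frac{1}{11} = 8 + \frac{1}{11} = \frac{89}{11} \approx 8.0909$)
$m = - \frac{1990}{99}$ ($m = \frac{\frac{89}{11} + 21 \left(-9\right)}{9} = \frac{\frac{89}{11} - 189}{9} = \frac{1}{9} \left(- \frac{1990}{11}\right) = - \frac{1990}{99} \approx -20.101$)
$m - 2487 = - \frac{1990}{99} - 2487 = - \frac{248203}{99}$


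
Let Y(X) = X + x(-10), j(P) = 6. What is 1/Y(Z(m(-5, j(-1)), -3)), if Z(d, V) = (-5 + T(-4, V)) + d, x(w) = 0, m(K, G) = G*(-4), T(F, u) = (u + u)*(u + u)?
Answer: 1/7 ≈ 0.14286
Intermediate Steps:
T(F, u) = 4*u**2 (T(F, u) = (2*u)*(2*u) = 4*u**2)
m(K, G) = -4*G
Z(d, V) = -5 + d + 4*V**2 (Z(d, V) = (-5 + 4*V**2) + d = -5 + d + 4*V**2)
Y(X) = X (Y(X) = X + 0 = X)
1/Y(Z(m(-5, j(-1)), -3)) = 1/(-5 - 4*6 + 4*(-3)**2) = 1/(-5 - 24 + 4*9) = 1/(-5 - 24 + 36) = 1/7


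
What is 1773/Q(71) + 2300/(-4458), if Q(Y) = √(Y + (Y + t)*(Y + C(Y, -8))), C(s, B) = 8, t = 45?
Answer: -1150/2229 + 1773*√9235/9235 ≈ 17.934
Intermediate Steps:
Q(Y) = √(Y + (8 + Y)*(45 + Y)) (Q(Y) = √(Y + (Y + 45)*(Y + 8)) = √(Y + (45 + Y)*(8 + Y)) = √(Y + (8 + Y)*(45 + Y)))
1773/Q(71) + 2300/(-4458) = 1773/(√(360 + 71² + 54*71)) + 2300/(-4458) = 1773/(√(360 + 5041 + 3834)) + 2300*(-1/4458) = 1773/(√9235) - 1150/2229 = 1773*(√9235/9235) - 1150/2229 = 1773*√9235/9235 - 1150/2229 = -1150/2229 + 1773*√9235/9235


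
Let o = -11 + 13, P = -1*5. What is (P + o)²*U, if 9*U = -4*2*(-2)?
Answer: 16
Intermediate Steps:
P = -5
o = 2
U = 16/9 (U = (-4*2*(-2))/9 = (-8*(-2))/9 = (⅑)*16 = 16/9 ≈ 1.7778)
(P + o)²*U = (-5 + 2)²*(16/9) = (-3)²*(16/9) = 9*(16/9) = 16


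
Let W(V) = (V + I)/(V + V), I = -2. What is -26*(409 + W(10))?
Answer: -53222/5 ≈ -10644.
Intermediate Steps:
W(V) = (-2 + V)/(2*V) (W(V) = (V - 2)/(V + V) = (-2 + V)/((2*V)) = (-2 + V)*(1/(2*V)) = (-2 + V)/(2*V))
-26*(409 + W(10)) = -26*(409 + (1/2)*(-2 + 10)/10) = -26*(409 + (1/2)*(1/10)*8) = -26*(409 + 2/5) = -26*2047/5 = -53222/5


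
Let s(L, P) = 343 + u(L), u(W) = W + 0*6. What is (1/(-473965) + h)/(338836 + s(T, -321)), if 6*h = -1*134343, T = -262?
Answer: -21224626667/321269591810 ≈ -0.066065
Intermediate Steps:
h = -44781/2 (h = (-1*134343)/6 = (1/6)*(-134343) = -44781/2 ≈ -22391.)
u(W) = W (u(W) = W + 0 = W)
s(L, P) = 343 + L
(1/(-473965) + h)/(338836 + s(T, -321)) = (1/(-473965) - 44781/2)/(338836 + (343 - 262)) = (-1/473965 - 44781/2)/(338836 + 81) = -21224626667/947930/338917 = -21224626667/947930*1/338917 = -21224626667/321269591810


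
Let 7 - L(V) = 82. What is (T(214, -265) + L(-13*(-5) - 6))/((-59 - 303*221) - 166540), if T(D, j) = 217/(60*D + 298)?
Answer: 985133/3068537556 ≈ 0.00032104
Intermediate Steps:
T(D, j) = 217/(298 + 60*D)
L(V) = -75 (L(V) = 7 - 1*82 = 7 - 82 = -75)
(T(214, -265) + L(-13*(-5) - 6))/((-59 - 303*221) - 166540) = (217/(2*(149 + 30*214)) - 75)/((-59 - 303*221) - 166540) = (217/(2*(149 + 6420)) - 75)/((-59 - 66963) - 166540) = ((217/2)/6569 - 75)/(-67022 - 166540) = ((217/2)*(1/6569) - 75)/(-233562) = (217/13138 - 75)*(-1/233562) = -985133/13138*(-1/233562) = 985133/3068537556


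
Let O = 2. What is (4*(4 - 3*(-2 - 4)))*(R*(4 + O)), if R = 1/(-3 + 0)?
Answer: -176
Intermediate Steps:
R = -⅓ (R = 1/(-3) = -⅓ ≈ -0.33333)
(4*(4 - 3*(-2 - 4)))*(R*(4 + O)) = (4*(4 - 3*(-2 - 4)))*(-(4 + 2)/3) = (4*(4 - 3*(-6)))*(-⅓*6) = (4*(4 + 18))*(-2) = (4*22)*(-2) = 88*(-2) = -176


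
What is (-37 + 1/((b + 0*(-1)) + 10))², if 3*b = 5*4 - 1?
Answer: 3276100/2401 ≈ 1364.5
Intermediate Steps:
b = 19/3 (b = (5*4 - 1)/3 = (20 - 1)/3 = (⅓)*19 = 19/3 ≈ 6.3333)
(-37 + 1/((b + 0*(-1)) + 10))² = (-37 + 1/((19/3 + 0*(-1)) + 10))² = (-37 + 1/((19/3 + 0) + 10))² = (-37 + 1/(19/3 + 10))² = (-37 + 1/(49/3))² = (-37 + 3/49)² = (-1810/49)² = 3276100/2401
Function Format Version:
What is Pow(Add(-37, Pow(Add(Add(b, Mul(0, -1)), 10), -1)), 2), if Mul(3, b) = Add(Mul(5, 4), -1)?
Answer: Rational(3276100, 2401) ≈ 1364.5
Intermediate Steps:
b = Rational(19, 3) (b = Mul(Rational(1, 3), Add(Mul(5, 4), -1)) = Mul(Rational(1, 3), Add(20, -1)) = Mul(Rational(1, 3), 19) = Rational(19, 3) ≈ 6.3333)
Pow(Add(-37, Pow(Add(Add(b, Mul(0, -1)), 10), -1)), 2) = Pow(Add(-37, Pow(Add(Add(Rational(19, 3), Mul(0, -1)), 10), -1)), 2) = Pow(Add(-37, Pow(Add(Add(Rational(19, 3), 0), 10), -1)), 2) = Pow(Add(-37, Pow(Add(Rational(19, 3), 10), -1)), 2) = Pow(Add(-37, Pow(Rational(49, 3), -1)), 2) = Pow(Add(-37, Rational(3, 49)), 2) = Pow(Rational(-1810, 49), 2) = Rational(3276100, 2401)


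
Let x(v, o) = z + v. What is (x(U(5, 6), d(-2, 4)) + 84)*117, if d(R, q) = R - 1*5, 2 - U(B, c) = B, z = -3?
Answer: 9126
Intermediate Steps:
U(B, c) = 2 - B
d(R, q) = -5 + R (d(R, q) = R - 5 = -5 + R)
x(v, o) = -3 + v
(x(U(5, 6), d(-2, 4)) + 84)*117 = ((-3 + (2 - 1*5)) + 84)*117 = ((-3 + (2 - 5)) + 84)*117 = ((-3 - 3) + 84)*117 = (-6 + 84)*117 = 78*117 = 9126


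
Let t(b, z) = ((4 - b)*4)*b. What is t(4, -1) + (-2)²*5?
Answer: 20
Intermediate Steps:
t(b, z) = b*(16 - 4*b) (t(b, z) = (16 - 4*b)*b = b*(16 - 4*b))
t(4, -1) + (-2)²*5 = 4*4*(4 - 1*4) + (-2)²*5 = 4*4*(4 - 4) + 4*5 = 4*4*0 + 20 = 0 + 20 = 20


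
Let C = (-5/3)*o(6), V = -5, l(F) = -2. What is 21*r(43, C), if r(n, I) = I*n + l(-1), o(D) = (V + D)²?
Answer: -1547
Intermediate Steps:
o(D) = (-5 + D)²
C = -5/3 (C = (-5/3)*(-5 + 6)² = -5*⅓*1² = -5/3*1 = -5/3 ≈ -1.6667)
r(n, I) = -2 + I*n (r(n, I) = I*n - 2 = -2 + I*n)
21*r(43, C) = 21*(-2 - 5/3*43) = 21*(-2 - 215/3) = 21*(-221/3) = -1547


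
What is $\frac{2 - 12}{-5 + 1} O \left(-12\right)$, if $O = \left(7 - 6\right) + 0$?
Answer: $-30$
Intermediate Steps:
$O = 1$ ($O = 1 + 0 = 1$)
$\frac{2 - 12}{-5 + 1} O \left(-12\right) = \frac{2 - 12}{-5 + 1} \cdot 1 \left(-12\right) = \frac{2 - 12}{-4} \cdot 1 \left(-12\right) = \left(-10\right) \left(- \frac{1}{4}\right) 1 \left(-12\right) = \frac{5}{2} \cdot 1 \left(-12\right) = \frac{5}{2} \left(-12\right) = -30$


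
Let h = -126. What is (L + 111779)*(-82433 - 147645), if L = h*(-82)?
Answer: -28095054658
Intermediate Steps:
L = 10332 (L = -126*(-82) = 10332)
(L + 111779)*(-82433 - 147645) = (10332 + 111779)*(-82433 - 147645) = 122111*(-230078) = -28095054658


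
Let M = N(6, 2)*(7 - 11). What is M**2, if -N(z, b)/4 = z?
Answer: 9216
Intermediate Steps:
N(z, b) = -4*z
M = 96 (M = (-4*6)*(7 - 11) = -24*(-4) = 96)
M**2 = 96**2 = 9216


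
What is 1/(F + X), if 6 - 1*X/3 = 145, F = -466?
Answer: -1/883 ≈ -0.0011325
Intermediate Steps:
X = -417 (X = 18 - 3*145 = 18 - 435 = -417)
1/(F + X) = 1/(-466 - 417) = 1/(-883) = -1/883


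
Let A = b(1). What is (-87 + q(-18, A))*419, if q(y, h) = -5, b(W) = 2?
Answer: -38548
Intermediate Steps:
A = 2
(-87 + q(-18, A))*419 = (-87 - 5)*419 = -92*419 = -38548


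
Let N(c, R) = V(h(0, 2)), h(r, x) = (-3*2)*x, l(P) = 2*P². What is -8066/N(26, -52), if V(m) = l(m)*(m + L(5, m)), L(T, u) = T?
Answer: 4033/1008 ≈ 4.0010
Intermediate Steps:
h(r, x) = -6*x
V(m) = 2*m²*(5 + m) (V(m) = (2*m²)*(m + 5) = (2*m²)*(5 + m) = 2*m²*(5 + m))
N(c, R) = -2016 (N(c, R) = 2*(-6*2)²*(5 - 6*2) = 2*(-12)²*(5 - 12) = 2*144*(-7) = -2016)
-8066/N(26, -52) = -8066/(-2016) = -8066*(-1/2016) = 4033/1008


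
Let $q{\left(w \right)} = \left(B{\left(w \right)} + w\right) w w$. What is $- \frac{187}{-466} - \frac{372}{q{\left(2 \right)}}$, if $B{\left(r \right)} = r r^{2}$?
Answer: $- \frac{10367}{1165} \approx -8.8987$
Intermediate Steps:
$B{\left(r \right)} = r^{3}$
$q{\left(w \right)} = w^{2} \left(w + w^{3}\right)$ ($q{\left(w \right)} = \left(w^{3} + w\right) w w = \left(w + w^{3}\right) w^{2} = w^{2} \left(w + w^{3}\right)$)
$- \frac{187}{-466} - \frac{372}{q{\left(2 \right)}} = - \frac{187}{-466} - \frac{372}{2^{3} + 2^{5}} = \left(-187\right) \left(- \frac{1}{466}\right) - \frac{372}{8 + 32} = \frac{187}{466} - \frac{372}{40} = \frac{187}{466} - \frac{93}{10} = - \frac{10367}{1165}$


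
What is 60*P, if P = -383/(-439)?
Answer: 22980/439 ≈ 52.346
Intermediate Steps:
P = 383/439 (P = -383*(-1/439) = 383/439 ≈ 0.87244)
60*P = 60*(383/439) = 22980/439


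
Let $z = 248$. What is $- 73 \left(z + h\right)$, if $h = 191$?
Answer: $-32047$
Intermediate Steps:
$- 73 \left(z + h\right) = - 73 \left(248 + 191\right) = \left(-73\right) 439 = -32047$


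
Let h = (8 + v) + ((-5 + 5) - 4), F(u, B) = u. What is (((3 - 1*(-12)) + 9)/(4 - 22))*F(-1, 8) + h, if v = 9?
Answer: 43/3 ≈ 14.333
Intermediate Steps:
h = 13 (h = (8 + 9) + ((-5 + 5) - 4) = 17 + (0 - 4) = 17 - 4 = 13)
(((3 - 1*(-12)) + 9)/(4 - 22))*F(-1, 8) + h = (((3 - 1*(-12)) + 9)/(4 - 22))*(-1) + 13 = (((3 + 12) + 9)/(-18))*(-1) + 13 = ((15 + 9)*(-1/18))*(-1) + 13 = (24*(-1/18))*(-1) + 13 = -4/3*(-1) + 13 = 4/3 + 13 = 43/3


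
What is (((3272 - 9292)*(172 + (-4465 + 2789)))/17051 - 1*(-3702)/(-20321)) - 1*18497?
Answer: -6225163046509/346493371 ≈ -17966.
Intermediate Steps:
(((3272 - 9292)*(172 + (-4465 + 2789)))/17051 - 1*(-3702)/(-20321)) - 1*18497 = (-6020*(172 - 1676)*(1/17051) + 3702*(-1/20321)) - 18497 = (-6020*(-1504)*(1/17051) - 3702/20321) - 18497 = (9054080*(1/17051) - 3702/20321) - 18497 = (9054080/17051 - 3702/20321) - 18497 = 183924836878/346493371 - 18497 = -6225163046509/346493371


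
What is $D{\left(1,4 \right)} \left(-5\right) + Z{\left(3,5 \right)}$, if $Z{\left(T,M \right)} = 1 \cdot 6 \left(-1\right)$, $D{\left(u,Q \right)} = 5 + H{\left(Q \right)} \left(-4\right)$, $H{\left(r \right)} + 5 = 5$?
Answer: $-31$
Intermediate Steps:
$H{\left(r \right)} = 0$ ($H{\left(r \right)} = -5 + 5 = 0$)
$D{\left(u,Q \right)} = 5$ ($D{\left(u,Q \right)} = 5 + 0 \left(-4\right) = 5 + 0 = 5$)
$Z{\left(T,M \right)} = -6$ ($Z{\left(T,M \right)} = 6 \left(-1\right) = -6$)
$D{\left(1,4 \right)} \left(-5\right) + Z{\left(3,5 \right)} = 5 \left(-5\right) - 6 = -25 - 6 = -31$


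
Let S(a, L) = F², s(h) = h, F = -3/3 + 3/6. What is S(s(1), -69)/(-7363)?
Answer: -1/29452 ≈ -3.3954e-5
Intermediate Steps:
F = -½ (F = -3*⅓ + 3*(⅙) = -1 + ½ = -½ ≈ -0.50000)
S(a, L) = ¼ (S(a, L) = (-½)² = ¼)
S(s(1), -69)/(-7363) = (¼)/(-7363) = (¼)*(-1/7363) = -1/29452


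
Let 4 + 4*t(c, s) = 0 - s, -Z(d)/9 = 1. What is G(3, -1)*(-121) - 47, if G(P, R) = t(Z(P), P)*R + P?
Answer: -2487/4 ≈ -621.75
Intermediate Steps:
Z(d) = -9 (Z(d) = -9*1 = -9)
t(c, s) = -1 - s/4 (t(c, s) = -1 + (0 - s)/4 = -1 + (-s)/4 = -1 - s/4)
G(P, R) = P + R*(-1 - P/4) (G(P, R) = (-1 - P/4)*R + P = R*(-1 - P/4) + P = P + R*(-1 - P/4))
G(3, -1)*(-121) - 47 = (3 - 1*(-1) - ¼*3*(-1))*(-121) - 47 = (3 + 1 + ¾)*(-121) - 47 = (19/4)*(-121) - 47 = -2299/4 - 47 = -2487/4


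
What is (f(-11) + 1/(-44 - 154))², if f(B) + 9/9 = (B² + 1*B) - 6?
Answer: 415874449/39204 ≈ 10608.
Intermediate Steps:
f(B) = -7 + B + B² (f(B) = -1 + ((B² + 1*B) - 6) = -1 + ((B² + B) - 6) = -1 + ((B + B²) - 6) = -1 + (-6 + B + B²) = -7 + B + B²)
(f(-11) + 1/(-44 - 154))² = ((-7 - 11 + (-11)²) + 1/(-44 - 154))² = ((-7 - 11 + 121) + 1/(-198))² = (103 - 1/198)² = (20393/198)² = 415874449/39204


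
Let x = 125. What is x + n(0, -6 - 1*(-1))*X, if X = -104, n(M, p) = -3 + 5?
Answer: -83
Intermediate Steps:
n(M, p) = 2
x + n(0, -6 - 1*(-1))*X = 125 + 2*(-104) = 125 - 208 = -83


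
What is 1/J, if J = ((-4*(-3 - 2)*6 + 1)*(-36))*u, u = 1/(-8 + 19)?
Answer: -1/396 ≈ -0.0025253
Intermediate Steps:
u = 1/11 ≈ 0.090909
J = -396 (J = ((-4*(-3 - 2)*6 + 1)*(-36))*(1/11) = ((-4*(-5)*6 + 1)*(-36))*(1/11) = ((20*6 + 1)*(-36))*(1/11) = ((120 + 1)*(-36))*(1/11) = (121*(-36))*(1/11) = -4356*1/11 = -396)
1/J = 1/(-396) = -1/396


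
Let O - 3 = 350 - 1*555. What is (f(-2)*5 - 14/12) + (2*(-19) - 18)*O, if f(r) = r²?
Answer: 67985/6 ≈ 11331.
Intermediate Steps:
O = -202 (O = 3 + (350 - 1*555) = 3 + (350 - 555) = 3 - 205 = -202)
(f(-2)*5 - 14/12) + (2*(-19) - 18)*O = ((-2)²*5 - 14/12) + (2*(-19) - 18)*(-202) = (4*5 - 14*1/12) + (-38 - 18)*(-202) = (20 - 7/6) - 56*(-202) = 113/6 + 11312 = 67985/6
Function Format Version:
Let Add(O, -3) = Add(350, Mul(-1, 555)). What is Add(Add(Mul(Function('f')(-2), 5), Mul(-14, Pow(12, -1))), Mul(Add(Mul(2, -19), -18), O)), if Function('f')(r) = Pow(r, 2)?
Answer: Rational(67985, 6) ≈ 11331.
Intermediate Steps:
O = -202 (O = Add(3, Add(350, Mul(-1, 555))) = Add(3, Add(350, -555)) = Add(3, -205) = -202)
Add(Add(Mul(Function('f')(-2), 5), Mul(-14, Pow(12, -1))), Mul(Add(Mul(2, -19), -18), O)) = Add(Add(Mul(Pow(-2, 2), 5), Mul(-14, Pow(12, -1))), Mul(Add(Mul(2, -19), -18), -202)) = Add(Add(Mul(4, 5), Mul(-14, Rational(1, 12))), Mul(Add(-38, -18), -202)) = Add(Add(20, Rational(-7, 6)), Mul(-56, -202)) = Add(Rational(113, 6), 11312) = Rational(67985, 6)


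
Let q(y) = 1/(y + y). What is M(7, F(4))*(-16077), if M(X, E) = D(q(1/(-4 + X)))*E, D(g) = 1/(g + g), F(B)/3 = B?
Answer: -64308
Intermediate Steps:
F(B) = 3*B
q(y) = 1/(2*y)
D(g) = 1/(2*g)
M(X, E) = E/(2*(-2 + X/2)) (M(X, E) = (1/(2*((1/(2*(1/(-4 + X)))))))*E = (1/(2*(((-4 + X)/2))))*E = (1/(2*(-2 + X/2)))*E = E/(2*(-2 + X/2)))
M(7, F(4))*(-16077) = ((3*4)/(-4 + 7))*(-16077) = (12/3)*(-16077) = (12*(⅓))*(-16077) = 4*(-16077) = -64308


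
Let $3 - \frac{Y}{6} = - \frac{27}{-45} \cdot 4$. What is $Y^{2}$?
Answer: $\frac{324}{25} \approx 12.96$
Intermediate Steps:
$Y = \frac{18}{5}$ ($Y = 18 - 6 - \frac{27}{-45} \cdot 4 = 18 - 6 \left(-27\right) \left(- \frac{1}{45}\right) 4 = 18 - 6 \cdot \frac{3}{5} \cdot 4 = 18 - \frac{72}{5} = \frac{18}{5} \approx 3.6$)
$Y^{2} = \left(\frac{18}{5}\right)^{2} = \frac{324}{25}$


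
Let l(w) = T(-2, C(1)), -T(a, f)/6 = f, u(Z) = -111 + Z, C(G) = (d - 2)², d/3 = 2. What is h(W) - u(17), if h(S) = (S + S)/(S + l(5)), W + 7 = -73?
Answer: 1044/11 ≈ 94.909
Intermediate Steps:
d = 6 (d = 3*2 = 6)
W = -80 (W = -7 - 73 = -80)
C(G) = 16 (C(G) = (6 - 2)² = 4² = 16)
T(a, f) = -6*f
l(w) = -96 (l(w) = -6*16 = -96)
h(S) = 2*S/(-96 + S) (h(S) = (S + S)/(S - 96) = (2*S)/(-96 + S) = 2*S/(-96 + S))
h(W) - u(17) = 2*(-80)/(-96 - 80) - (-111 + 17) = 2*(-80)/(-176) - 1*(-94) = 2*(-80)*(-1/176) + 94 = 10/11 + 94 = 1044/11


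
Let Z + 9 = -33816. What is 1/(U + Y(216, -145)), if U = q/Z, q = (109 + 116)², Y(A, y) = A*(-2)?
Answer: -451/195507 ≈ -0.0023068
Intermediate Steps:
Y(A, y) = -2*A
Z = -33825 (Z = -9 - 33816 = -33825)
q = 50625 (q = 225² = 50625)
U = -675/451 (U = 50625/(-33825) = 50625*(-1/33825) = -675/451 ≈ -1.4967)
1/(U + Y(216, -145)) = 1/(-675/451 - 2*216) = 1/(-675/451 - 432) = 1/(-195507/451) = -451/195507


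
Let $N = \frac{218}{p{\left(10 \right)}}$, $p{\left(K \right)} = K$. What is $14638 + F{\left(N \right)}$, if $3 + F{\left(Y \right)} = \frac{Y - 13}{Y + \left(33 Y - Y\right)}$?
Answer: $\frac{4785649}{327} \approx 14635.0$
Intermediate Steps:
$N = \frac{109}{5}$ ($N = \frac{218}{10} = 218 \cdot \frac{1}{10} = \frac{109}{5} \approx 21.8$)
$F{\left(Y \right)} = -3 + \frac{-13 + Y}{33 Y}$ ($F{\left(Y \right)} = -3 + \frac{Y - 13}{Y + \left(33 Y - Y\right)} = -3 + \frac{-13 + Y}{Y + 32 Y} = -3 + \frac{-13 + Y}{33 Y}$)
$14638 + F{\left(N \right)} = 14638 + \frac{-13 - \frac{10682}{5}}{33 \cdot \frac{109}{5}} = 14638 + \frac{1}{33} \cdot \frac{5}{109} \left(-13 - \frac{10682}{5}\right) = 14638 + \frac{1}{33} \cdot \frac{5}{109} \left(- \frac{10747}{5}\right) = 14638 - \frac{977}{327} = \frac{4785649}{327}$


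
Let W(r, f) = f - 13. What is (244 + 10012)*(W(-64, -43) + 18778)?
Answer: 192012832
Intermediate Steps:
W(r, f) = -13 + f
(244 + 10012)*(W(-64, -43) + 18778) = (244 + 10012)*((-13 - 43) + 18778) = 10256*(-56 + 18778) = 10256*18722 = 192012832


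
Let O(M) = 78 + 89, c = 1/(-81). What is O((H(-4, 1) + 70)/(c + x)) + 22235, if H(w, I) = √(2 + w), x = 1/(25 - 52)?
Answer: 22402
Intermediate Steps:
x = -1/27 (x = 1/(-27) = -1/27 ≈ -0.037037)
c = -1/81 ≈ -0.012346
O(M) = 167
O((H(-4, 1) + 70)/(c + x)) + 22235 = 167 + 22235 = 22402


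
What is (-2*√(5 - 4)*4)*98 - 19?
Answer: -803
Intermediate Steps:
(-2*√(5 - 4)*4)*98 - 19 = (-2*√1*4)*98 - 19 = (-2*1*4)*98 - 19 = -2*4*98 - 19 = -8*98 - 19 = -784 - 19 = -803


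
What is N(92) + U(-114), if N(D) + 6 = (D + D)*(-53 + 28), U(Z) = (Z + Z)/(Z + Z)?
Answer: -4605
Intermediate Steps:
U(Z) = 1 (U(Z) = (2*Z)/((2*Z)) = (2*Z)*(1/(2*Z)) = 1)
N(D) = -6 - 50*D (N(D) = -6 + (D + D)*(-53 + 28) = -6 + (2*D)*(-25) = -6 - 50*D)
N(92) + U(-114) = (-6 - 50*92) + 1 = (-6 - 4600) + 1 = -4606 + 1 = -4605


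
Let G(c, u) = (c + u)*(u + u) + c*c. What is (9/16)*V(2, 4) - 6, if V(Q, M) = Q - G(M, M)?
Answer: -399/8 ≈ -49.875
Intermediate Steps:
G(c, u) = c**2 + 2*u*(c + u) (G(c, u) = (c + u)*(2*u) + c**2 = 2*u*(c + u) + c**2 = c**2 + 2*u*(c + u))
V(Q, M) = Q - 5*M**2 (V(Q, M) = Q - (M**2 + 2*M**2 + 2*M*M) = Q - (M**2 + 2*M**2 + 2*M**2) = Q - 5*M**2)
(9/16)*V(2, 4) - 6 = (9/16)*(2 - 5*4**2) - 6 = (9*(1/16))*(2 - 5*16) - 6 = 9*(2 - 80)/16 - 6 = (9/16)*(-78) - 6 = -351/8 - 6 = -399/8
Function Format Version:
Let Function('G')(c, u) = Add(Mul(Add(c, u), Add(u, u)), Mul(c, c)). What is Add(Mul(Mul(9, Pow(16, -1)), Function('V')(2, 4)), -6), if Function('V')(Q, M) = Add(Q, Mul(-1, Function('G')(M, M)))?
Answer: Rational(-399, 8) ≈ -49.875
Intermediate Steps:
Function('G')(c, u) = Add(Pow(c, 2), Mul(2, u, Add(c, u))) (Function('G')(c, u) = Add(Mul(Add(c, u), Mul(2, u)), Pow(c, 2)) = Add(Mul(2, u, Add(c, u)), Pow(c, 2)) = Add(Pow(c, 2), Mul(2, u, Add(c, u))))
Function('V')(Q, M) = Add(Q, Mul(-5, Pow(M, 2))) (Function('V')(Q, M) = Add(Q, Mul(-1, Add(Pow(M, 2), Mul(2, Pow(M, 2)), Mul(2, M, M)))) = Add(Q, Mul(-1, Add(Pow(M, 2), Mul(2, Pow(M, 2)), Mul(2, Pow(M, 2))))) = Add(Q, Mul(-1, Mul(5, Pow(M, 2)))) = Add(Q, Mul(-5, Pow(M, 2))))
Add(Mul(Mul(9, Pow(16, -1)), Function('V')(2, 4)), -6) = Add(Mul(Mul(9, Pow(16, -1)), Add(2, Mul(-5, Pow(4, 2)))), -6) = Add(Mul(Mul(9, Rational(1, 16)), Add(2, Mul(-5, 16))), -6) = Add(Mul(Rational(9, 16), Add(2, -80)), -6) = Add(Mul(Rational(9, 16), -78), -6) = Add(Rational(-351, 8), -6) = Rational(-399, 8)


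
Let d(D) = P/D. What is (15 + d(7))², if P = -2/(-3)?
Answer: 100489/441 ≈ 227.87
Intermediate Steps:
P = ⅔ (P = -2*(-⅓) = ⅔ ≈ 0.66667)
d(D) = 2/(3*D)
(15 + d(7))² = (15 + (⅔)/7)² = (15 + (⅔)*(⅐))² = (15 + 2/21)² = (317/21)² = 100489/441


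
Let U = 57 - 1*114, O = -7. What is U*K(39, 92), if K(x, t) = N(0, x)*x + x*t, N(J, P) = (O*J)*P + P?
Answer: -291213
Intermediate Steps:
N(J, P) = P - 7*J*P (N(J, P) = (-7*J)*P + P = -7*J*P + P = P - 7*J*P)
K(x, t) = x**2 + t*x (K(x, t) = (x*(1 - 7*0))*x + x*t = (x*(1 + 0))*x + t*x = (x*1)*x + t*x = x*x + t*x = x**2 + t*x)
U = -57 (U = 57 - 114 = -57)
U*K(39, 92) = -2223*(92 + 39) = -2223*131 = -57*5109 = -291213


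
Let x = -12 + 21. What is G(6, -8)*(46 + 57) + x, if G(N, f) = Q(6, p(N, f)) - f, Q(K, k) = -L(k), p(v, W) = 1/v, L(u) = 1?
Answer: 730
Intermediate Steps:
Q(K, k) = -1 (Q(K, k) = -1*1 = -1)
x = 9
G(N, f) = -1 - f
G(6, -8)*(46 + 57) + x = (-1 - 1*(-8))*(46 + 57) + 9 = (-1 + 8)*103 + 9 = 7*103 + 9 = 721 + 9 = 730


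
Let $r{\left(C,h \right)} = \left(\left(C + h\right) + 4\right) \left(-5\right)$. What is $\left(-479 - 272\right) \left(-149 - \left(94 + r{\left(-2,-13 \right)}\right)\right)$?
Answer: $223798$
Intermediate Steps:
$r{\left(C,h \right)} = -20 - 5 C - 5 h$ ($r{\left(C,h \right)} = \left(4 + C + h\right) \left(-5\right) = -20 - 5 C - 5 h$)
$\left(-479 - 272\right) \left(-149 - \left(94 + r{\left(-2,-13 \right)}\right)\right) = \left(-479 - 272\right) \left(-149 - \left(74 + 10 + 65\right)\right) = - 751 \left(-149 - 149\right) = \left(-751\right) \left(-298\right) = 223798$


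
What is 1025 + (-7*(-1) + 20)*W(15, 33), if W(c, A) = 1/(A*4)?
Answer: 45109/44 ≈ 1025.2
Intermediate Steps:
W(c, A) = 1/(4*A) (W(c, A) = (¼)/A = 1/(4*A))
1025 + (-7*(-1) + 20)*W(15, 33) = 1025 + (-7*(-1) + 20)*((¼)/33) = 1025 + (7 + 20)*((¼)*(1/33)) = 1025 + 27*(1/132) = 1025 + 9/44 = 45109/44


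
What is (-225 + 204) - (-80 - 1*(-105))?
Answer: -46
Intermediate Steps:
(-225 + 204) - (-80 - 1*(-105)) = -21 - (-80 + 105) = -21 - 1*25 = -21 - 25 = -46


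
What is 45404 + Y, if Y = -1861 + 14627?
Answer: 58170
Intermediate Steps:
Y = 12766
45404 + Y = 45404 + 12766 = 58170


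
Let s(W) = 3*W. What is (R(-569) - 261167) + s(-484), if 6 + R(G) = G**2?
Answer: 61136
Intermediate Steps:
R(G) = -6 + G**2
(R(-569) - 261167) + s(-484) = ((-6 + (-569)**2) - 261167) + 3*(-484) = ((-6 + 323761) - 261167) - 1452 = (323755 - 261167) - 1452 = 62588 - 1452 = 61136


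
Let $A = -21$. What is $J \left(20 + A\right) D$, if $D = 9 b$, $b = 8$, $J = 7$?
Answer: $-504$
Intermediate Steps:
$D = 72$ ($D = 9 \cdot 8 = 72$)
$J \left(20 + A\right) D = 7 \left(20 - 21\right) 72 = 7 \left(-1\right) 72 = \left(-7\right) 72 = -504$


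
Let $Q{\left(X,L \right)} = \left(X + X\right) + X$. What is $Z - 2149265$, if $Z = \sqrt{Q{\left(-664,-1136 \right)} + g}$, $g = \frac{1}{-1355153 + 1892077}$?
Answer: $-2149265 + \frac{i \sqrt{143567115990217}}{268462} \approx -2.1493 \cdot 10^{6} + 44.632 i$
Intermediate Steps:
$Q{\left(X,L \right)} = 3 X$ ($Q{\left(X,L \right)} = 2 X + X = 3 X$)
$g = \frac{1}{536924} \approx 1.8625 \cdot 10^{-6}$
$Z = \frac{i \sqrt{143567115990217}}{268462}$ ($Z = \sqrt{3 \left(-664\right) + \frac{1}{536924}} = \sqrt{-1992 + \frac{1}{536924}} = \sqrt{- \frac{1069552607}{536924}} = \frac{i \sqrt{143567115990217}}{268462} \approx 44.632 i$)
$Z - 2149265 = \frac{i \sqrt{143567115990217}}{268462} - 2149265 = -2149265 + \frac{i \sqrt{143567115990217}}{268462}$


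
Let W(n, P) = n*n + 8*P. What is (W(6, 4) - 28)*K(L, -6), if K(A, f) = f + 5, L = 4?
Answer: -40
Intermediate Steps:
W(n, P) = n**2 + 8*P
K(A, f) = 5 + f
(W(6, 4) - 28)*K(L, -6) = ((6**2 + 8*4) - 28)*(5 - 6) = ((36 + 32) - 28)*(-1) = (68 - 28)*(-1) = 40*(-1) = -40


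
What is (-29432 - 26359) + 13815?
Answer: -41976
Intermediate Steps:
(-29432 - 26359) + 13815 = -55791 + 13815 = -41976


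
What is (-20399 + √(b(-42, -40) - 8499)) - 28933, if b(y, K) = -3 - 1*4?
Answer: -49332 + I*√8506 ≈ -49332.0 + 92.228*I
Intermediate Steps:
b(y, K) = -7 (b(y, K) = -3 - 4 = -7)
(-20399 + √(b(-42, -40) - 8499)) - 28933 = (-20399 + √(-7 - 8499)) - 28933 = (-20399 + √(-8506)) - 28933 = (-20399 + I*√8506) - 28933 = -49332 + I*√8506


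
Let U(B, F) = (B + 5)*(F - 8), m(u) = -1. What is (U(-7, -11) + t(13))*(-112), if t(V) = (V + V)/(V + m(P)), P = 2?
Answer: -13496/3 ≈ -4498.7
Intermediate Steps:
U(B, F) = (-8 + F)*(5 + B) (U(B, F) = (5 + B)*(-8 + F) = (-8 + F)*(5 + B))
t(V) = 2*V/(-1 + V) (t(V) = (V + V)/(V - 1) = (2*V)/(-1 + V) = 2*V/(-1 + V))
(U(-7, -11) + t(13))*(-112) = ((-40 - 8*(-7) + 5*(-11) - 7*(-11)) + 2*13/(-1 + 13))*(-112) = ((-40 + 56 - 55 + 77) + 2*13/12)*(-112) = (38 + 2*13*(1/12))*(-112) = (38 + 13/6)*(-112) = (241/6)*(-112) = -13496/3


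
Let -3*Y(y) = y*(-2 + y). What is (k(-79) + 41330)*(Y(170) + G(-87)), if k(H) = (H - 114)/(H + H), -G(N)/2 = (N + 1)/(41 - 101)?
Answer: -932812356719/2370 ≈ -3.9359e+8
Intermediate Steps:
G(N) = 1/30 + N/30 (G(N) = -2*(N + 1)/(41 - 101) = -2*(1 + N)/(-60) = -2*(1 + N)*(-1)/60 = -2*(-1/60 - N/60) = 1/30 + N/30)
k(H) = (-114 + H)/(2*H) (k(H) = (-114 + H)/((2*H)) = (-114 + H)*(1/(2*H)) = (-114 + H)/(2*H))
Y(y) = -y*(-2 + y)/3
(k(-79) + 41330)*(Y(170) + G(-87)) = ((½)*(-114 - 79)/(-79) + 41330)*((⅓)*170*(2 - 1*170) + (1/30 + (1/30)*(-87))) = ((½)*(-1/79)*(-193) + 41330)*((⅓)*170*(2 - 170) + (1/30 - 29/10)) = (193/158 + 41330)*((⅓)*170*(-168) - 43/15) = 6530333*(-9520 - 43/15)/158 = (6530333/158)*(-142843/15) = -932812356719/2370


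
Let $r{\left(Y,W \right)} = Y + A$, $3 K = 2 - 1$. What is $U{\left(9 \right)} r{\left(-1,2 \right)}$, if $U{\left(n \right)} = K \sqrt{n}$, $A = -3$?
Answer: $-4$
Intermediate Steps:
$K = \frac{1}{3}$ ($K = \frac{2 - 1}{3} = \frac{1}{3} \cdot 1 = \frac{1}{3} \approx 0.33333$)
$r{\left(Y,W \right)} = -3 + Y$ ($r{\left(Y,W \right)} = Y - 3 = -3 + Y$)
$U{\left(n \right)} = \frac{\sqrt{n}}{3}$
$U{\left(9 \right)} r{\left(-1,2 \right)} = \frac{\sqrt{9}}{3} \left(-3 - 1\right) = \frac{1}{3} \cdot 3 \left(-4\right) = 1 \left(-4\right) = -4$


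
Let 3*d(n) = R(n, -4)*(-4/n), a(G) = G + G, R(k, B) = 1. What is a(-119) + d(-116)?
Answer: -20705/87 ≈ -237.99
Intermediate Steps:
a(G) = 2*G
d(n) = -4/(3*n) (d(n) = (1*(-4/n))/3 = (-4/n)/3 = -4/(3*n))
a(-119) + d(-116) = 2*(-119) - 4/3/(-116) = -238 - 4/3*(-1/116) = -238 + 1/87 = -20705/87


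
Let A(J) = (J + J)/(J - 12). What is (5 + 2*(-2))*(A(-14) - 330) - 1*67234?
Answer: -878318/13 ≈ -67563.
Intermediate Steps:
A(J) = 2*J/(-12 + J) (A(J) = (2*J)/(-12 + J) = 2*J/(-12 + J))
(5 + 2*(-2))*(A(-14) - 330) - 1*67234 = (5 + 2*(-2))*(2*(-14)/(-12 - 14) - 330) - 1*67234 = (5 - 4)*(2*(-14)/(-26) - 330) - 67234 = 1*(2*(-14)*(-1/26) - 330) - 67234 = 1*(14/13 - 330) - 67234 = 1*(-4276/13) - 67234 = -4276/13 - 67234 = -878318/13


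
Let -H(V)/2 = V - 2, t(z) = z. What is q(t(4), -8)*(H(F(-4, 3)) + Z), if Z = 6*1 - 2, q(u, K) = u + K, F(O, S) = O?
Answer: -64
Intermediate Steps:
q(u, K) = K + u
H(V) = 4 - 2*V (H(V) = -2*(V - 2) = -2*(-2 + V) = 4 - 2*V)
Z = 4 (Z = 6 - 2 = 4)
q(t(4), -8)*(H(F(-4, 3)) + Z) = (-8 + 4)*((4 - 2*(-4)) + 4) = -4*((4 + 8) + 4) = -4*(12 + 4) = -4*16 = -64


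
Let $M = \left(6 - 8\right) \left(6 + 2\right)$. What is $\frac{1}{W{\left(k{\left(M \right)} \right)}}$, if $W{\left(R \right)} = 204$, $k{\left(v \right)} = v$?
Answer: $\frac{1}{204} \approx 0.004902$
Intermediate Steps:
$M = -16$ ($M = \left(-2\right) 8 = -16$)
$\frac{1}{W{\left(k{\left(M \right)} \right)}} = \frac{1}{204}$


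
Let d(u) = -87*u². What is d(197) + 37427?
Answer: -3338956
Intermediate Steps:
d(197) + 37427 = -87*197² + 37427 = -87*38809 + 37427 = -3376383 + 37427 = -3338956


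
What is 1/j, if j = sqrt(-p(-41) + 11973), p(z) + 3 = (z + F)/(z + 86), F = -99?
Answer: 3*sqrt(26953)/53906 ≈ 0.0091367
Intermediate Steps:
p(z) = -3 + (-99 + z)/(86 + z) (p(z) = -3 + (z - 99)/(z + 86) = -3 + (-99 + z)/(86 + z))
j = 2*sqrt(26953)/3 (j = sqrt(-(-357 - 2*(-41))/(86 - 41) + 11973) = sqrt(-(-357 + 82)/45 + 11973) = sqrt(-(-275)/45 + 11973) = sqrt(-1*(-55/9) + 11973) = sqrt(55/9 + 11973) = sqrt(107812/9) = 2*sqrt(26953)/3 ≈ 109.45)
1/j = 1/(2*sqrt(26953)/3) = 3*sqrt(26953)/53906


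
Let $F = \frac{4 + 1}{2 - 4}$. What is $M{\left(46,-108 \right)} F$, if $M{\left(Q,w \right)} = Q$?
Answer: $-115$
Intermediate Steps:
$F = - \frac{5}{2}$ ($F = \frac{5}{-2} = 5 \left(- \frac{1}{2}\right) = - \frac{5}{2} \approx -2.5$)
$M{\left(46,-108 \right)} F = 46 \left(- \frac{5}{2}\right) = -115$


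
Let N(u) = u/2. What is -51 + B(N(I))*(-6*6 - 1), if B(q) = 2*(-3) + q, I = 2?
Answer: 134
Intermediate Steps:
N(u) = u/2
B(q) = -6 + q
-51 + B(N(I))*(-6*6 - 1) = -51 + (-6 + (½)*2)*(-6*6 - 1) = -51 + (-6 + 1)*(-36 - 1) = -51 - 5*(-37) = -51 + 185 = 134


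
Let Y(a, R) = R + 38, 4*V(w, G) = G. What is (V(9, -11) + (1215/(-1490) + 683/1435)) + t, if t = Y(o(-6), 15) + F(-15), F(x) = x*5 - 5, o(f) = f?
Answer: -25734327/855260 ≈ -30.089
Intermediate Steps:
V(w, G) = G/4
Y(a, R) = 38 + R
F(x) = -5 + 5*x (F(x) = 5*x - 5 = -5 + 5*x)
t = -27 (t = (38 + 15) + (-5 + 5*(-15)) = 53 + (-5 - 75) = 53 - 80 = -27)
(V(9, -11) + (1215/(-1490) + 683/1435)) + t = ((¼)*(-11) + (1215/(-1490) + 683/1435)) - 27 = (-11/4 + (1215*(-1/1490) + 683*(1/1435))) - 27 = (-11/4 + (-243/298 + 683/1435)) - 27 = (-11/4 - 145171/427630) - 27 = -2642307/855260 - 27 = -25734327/855260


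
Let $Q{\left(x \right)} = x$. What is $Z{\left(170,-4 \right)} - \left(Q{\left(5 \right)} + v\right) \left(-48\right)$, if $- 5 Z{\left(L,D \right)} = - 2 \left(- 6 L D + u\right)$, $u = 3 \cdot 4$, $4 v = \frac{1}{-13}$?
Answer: $\frac{121932}{65} \approx 1875.9$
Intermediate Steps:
$v = - \frac{1}{52}$ ($v = \frac{1}{4 \left(-13\right)} = \frac{1}{4} \left(- \frac{1}{13}\right) = - \frac{1}{52} \approx -0.019231$)
$u = 12$
$Z{\left(L,D \right)} = \frac{24}{5} - \frac{12 D L}{5}$ ($Z{\left(L,D \right)} = - \frac{\left(-2\right) \left(- 6 L D + 12\right)}{5} = - \frac{\left(-2\right) \left(- 6 D L + 12\right)}{5} = - \frac{\left(-2\right) \left(12 - 6 D L\right)}{5} = - \frac{-24 + 12 D L}{5} = \frac{24}{5} - \frac{12 D L}{5}$)
$Z{\left(170,-4 \right)} - \left(Q{\left(5 \right)} + v\right) \left(-48\right) = \left(\frac{24}{5} - \left(- \frac{48}{5}\right) 170\right) - \left(5 - \frac{1}{52}\right) \left(-48\right) = \left(\frac{24}{5} + 1632\right) - \frac{259}{52} \left(-48\right) = \frac{8184}{5} - - \frac{3108}{13} = \frac{8184}{5} + \frac{3108}{13} = \frac{121932}{65}$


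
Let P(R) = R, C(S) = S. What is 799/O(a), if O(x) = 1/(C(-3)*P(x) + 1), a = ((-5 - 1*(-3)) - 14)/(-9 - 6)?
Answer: -8789/5 ≈ -1757.8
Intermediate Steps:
a = 16/15 (a = ((-5 + 3) - 14)/(-15) = (-2 - 14)*(-1/15) = -16*(-1/15) = 16/15 ≈ 1.0667)
O(x) = 1/(1 - 3*x) (O(x) = 1/(-3*x + 1) = 1/(1 - 3*x))
799/O(a) = 799/((-1/(-1 + 3*(16/15)))) = 799/((-1/(-1 + 16/5))) = 799/((-1/11/5)) = 799/((-1*5/11)) = 799/(-5/11) = 799*(-11/5) = -8789/5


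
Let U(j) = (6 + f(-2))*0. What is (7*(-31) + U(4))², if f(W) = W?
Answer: 47089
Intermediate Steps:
U(j) = 0 (U(j) = (6 - 2)*0 = 4*0 = 0)
(7*(-31) + U(4))² = (7*(-31) + 0)² = (-217 + 0)² = (-217)² = 47089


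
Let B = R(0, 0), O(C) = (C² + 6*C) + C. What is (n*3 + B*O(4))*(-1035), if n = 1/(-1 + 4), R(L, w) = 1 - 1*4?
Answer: 135585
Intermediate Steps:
R(L, w) = -3 (R(L, w) = 1 - 4 = -3)
O(C) = C² + 7*C
n = ⅓ (n = 1/3 = ⅓ ≈ 0.33333)
B = -3
(n*3 + B*O(4))*(-1035) = ((⅓)*3 - 12*(7 + 4))*(-1035) = (1 - 12*11)*(-1035) = (1 - 3*44)*(-1035) = (1 - 132)*(-1035) = -131*(-1035) = 135585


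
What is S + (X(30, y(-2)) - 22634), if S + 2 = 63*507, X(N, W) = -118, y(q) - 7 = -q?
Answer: 9187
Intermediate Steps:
y(q) = 7 - q
S = 31939 (S = -2 + 63*507 = -2 + 31941 = 31939)
S + (X(30, y(-2)) - 22634) = 31939 + (-118 - 22634) = 31939 - 22752 = 9187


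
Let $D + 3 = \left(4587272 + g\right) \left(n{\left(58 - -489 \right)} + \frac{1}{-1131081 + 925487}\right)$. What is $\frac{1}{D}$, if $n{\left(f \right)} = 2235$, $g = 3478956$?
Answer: $\frac{102797}{1853226324423755} \approx 5.5469 \cdot 10^{-11}$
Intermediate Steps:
$D = \frac{1853226324423755}{102797}$ ($D = -3 + \left(4587272 + 3478956\right) \left(2235 + \frac{1}{-1131081 + 925487}\right) = -3 + 8066228 \left(2235 + \frac{1}{-205594}\right) = -3 + 8066228 \left(2235 - \frac{1}{205594}\right) = -3 + 8066228 \cdot \frac{459502589}{205594} = -3 + \frac{1853226324732146}{102797} = \frac{1853226324423755}{102797} \approx 1.8028 \cdot 10^{10}$)
$\frac{1}{D} = \frac{1}{\frac{1853226324423755}{102797}} = \frac{102797}{1853226324423755}$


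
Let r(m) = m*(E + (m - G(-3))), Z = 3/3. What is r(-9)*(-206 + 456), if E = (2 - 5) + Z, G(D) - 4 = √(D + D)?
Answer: 33750 + 2250*I*√6 ≈ 33750.0 + 5511.4*I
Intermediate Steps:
G(D) = 4 + √2*√D (G(D) = 4 + √(D + D) = 4 + √(2*D) = 4 + √2*√D)
Z = 1 (Z = 3*(⅓) = 1)
E = -2 (E = (2 - 5) + 1 = -3 + 1 = -2)
r(m) = m*(-6 + m - I*√6) (r(m) = m*(-2 + (m - (4 + √2*√(-3)))) = m*(-2 + (m - (4 + √2*(I*√3)))) = m*(-2 + (m - (4 + I*√6))) = m*(-2 + (m + (-4 - I*√6))) = m*(-2 + (-4 + m - I*√6)) = m*(-6 + m - I*√6))
r(-9)*(-206 + 456) = (-9*(-6 - 9 - I*√6))*(-206 + 456) = -9*(-15 - I*√6)*250 = (135 + 9*I*√6)*250 = 33750 + 2250*I*√6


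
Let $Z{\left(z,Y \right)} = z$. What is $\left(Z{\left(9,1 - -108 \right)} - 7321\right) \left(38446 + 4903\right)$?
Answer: $-316967888$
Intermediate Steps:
$\left(Z{\left(9,1 - -108 \right)} - 7321\right) \left(38446 + 4903\right) = \left(9 - 7321\right) \left(38446 + 4903\right) = \left(-7312\right) 43349 = -316967888$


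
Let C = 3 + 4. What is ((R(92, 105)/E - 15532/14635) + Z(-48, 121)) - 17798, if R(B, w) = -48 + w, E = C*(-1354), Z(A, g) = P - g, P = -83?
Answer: -2497215007551/138710530 ≈ -18003.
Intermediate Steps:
Z(A, g) = -83 - g
C = 7
E = -9478 (E = 7*(-1354) = -9478)
((R(92, 105)/E - 15532/14635) + Z(-48, 121)) - 17798 = (((-48 + 105)/(-9478) - 15532/14635) + (-83 - 1*121)) - 17798 = ((57*(-1/9478) - 15532*1/14635) + (-83 - 121)) - 17798 = ((-57/9478 - 15532/14635) - 204) - 17798 = (-148046491/138710530 - 204) - 17798 = -28444994611/138710530 - 17798 = -2497215007551/138710530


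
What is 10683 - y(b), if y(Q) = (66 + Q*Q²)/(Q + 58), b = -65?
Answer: -199778/7 ≈ -28540.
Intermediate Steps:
y(Q) = (66 + Q³)/(58 + Q)
10683 - y(b) = 10683 - (66 + (-65)³)/(58 - 65) = 10683 - (66 - 274625)/(-7) = 10683 - (-1)*(-274559)/7 = 10683 - 1*274559/7 = 10683 - 274559/7 = -199778/7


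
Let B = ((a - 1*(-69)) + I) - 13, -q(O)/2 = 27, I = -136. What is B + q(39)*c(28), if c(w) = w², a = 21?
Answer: -42395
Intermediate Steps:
q(O) = -54 (q(O) = -2*27 = -54)
B = -59 (B = ((21 - 1*(-69)) - 136) - 13 = ((21 + 69) - 136) - 13 = (90 - 136) - 13 = -46 - 13 = -59)
B + q(39)*c(28) = -59 - 54*28² = -59 - 54*784 = -59 - 42336 = -42395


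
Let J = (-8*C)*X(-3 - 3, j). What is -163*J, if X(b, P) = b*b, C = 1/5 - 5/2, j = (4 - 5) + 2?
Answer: -539856/5 ≈ -1.0797e+5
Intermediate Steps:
j = 1 (j = -1 + 2 = 1)
C = -23/10 (C = 1*(⅕) - 5*½ = ⅕ - 5/2 = -23/10 ≈ -2.3000)
X(b, P) = b²
J = 3312/5 (J = (-8*(-23/10))*(-3 - 3)² = (92/5)*(-6)² = (92/5)*36 = 3312/5 ≈ 662.40)
-163*J = -163*3312/5 = -539856/5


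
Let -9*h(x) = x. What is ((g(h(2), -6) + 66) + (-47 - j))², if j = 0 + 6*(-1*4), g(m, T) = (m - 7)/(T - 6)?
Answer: 22174681/11664 ≈ 1901.1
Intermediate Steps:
h(x) = -x/9
g(m, T) = (-7 + m)/(-6 + T)
j = -24 (j = 0 + 6*(-4) = 0 - 24 = -24)
((g(h(2), -6) + 66) + (-47 - j))² = (((-7 - ⅑*2)/(-6 - 6) + 66) + (-47 - 1*(-24)))² = (((-7 - 2/9)/(-12) + 66) + (-47 + 24))² = ((-1/12*(-65/9) + 66) - 23)² = ((65/108 + 66) - 23)² = (7193/108 - 23)² = (4709/108)² = 22174681/11664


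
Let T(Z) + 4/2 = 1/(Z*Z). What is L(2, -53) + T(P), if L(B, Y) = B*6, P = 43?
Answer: 18491/1849 ≈ 10.001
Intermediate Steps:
L(B, Y) = 6*B
T(Z) = -2 + Z⁻² (T(Z) = -2 + 1/(Z*Z) = -2 + Z⁻²)
L(2, -53) + T(P) = 6*2 + (-2 + 43⁻²) = 12 + (-2 + 1/1849) = 12 - 3697/1849 = 18491/1849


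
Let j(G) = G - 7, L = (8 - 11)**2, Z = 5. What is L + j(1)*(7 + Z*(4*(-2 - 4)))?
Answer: 687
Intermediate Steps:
L = 9 (L = (-3)**2 = 9)
j(G) = -7 + G
L + j(1)*(7 + Z*(4*(-2 - 4))) = 9 + (-7 + 1)*(7 + 5*(4*(-2 - 4))) = 9 - 6*(7 + 5*(4*(-6))) = 9 - 6*(7 + 5*(-24)) = 9 - 6*(7 - 120) = 9 - 6*(-113) = 9 + 678 = 687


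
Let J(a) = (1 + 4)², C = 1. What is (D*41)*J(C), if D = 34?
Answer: 34850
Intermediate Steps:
J(a) = 25 (J(a) = 5² = 25)
(D*41)*J(C) = (34*41)*25 = 1394*25 = 34850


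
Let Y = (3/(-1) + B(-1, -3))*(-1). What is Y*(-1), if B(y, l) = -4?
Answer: -7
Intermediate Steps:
Y = 7 (Y = (3/(-1) - 4)*(-1) = (3*(-1) - 4)*(-1) = (-3 - 4)*(-1) = -7*(-1) = 7)
Y*(-1) = 7*(-1) = -7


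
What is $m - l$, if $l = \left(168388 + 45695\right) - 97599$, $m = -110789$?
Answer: $-227273$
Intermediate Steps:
$l = 116484$ ($l = 214083 - 97599 = 116484$)
$m - l = -110789 - 116484 = -227273$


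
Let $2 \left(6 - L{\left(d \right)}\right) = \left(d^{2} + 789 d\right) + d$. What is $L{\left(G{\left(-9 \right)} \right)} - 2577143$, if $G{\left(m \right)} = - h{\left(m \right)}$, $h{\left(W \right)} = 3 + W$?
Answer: $-2579525$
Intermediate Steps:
$G{\left(m \right)} = -3 - m$ ($G{\left(m \right)} = - (3 + m) = -3 - m$)
$L{\left(d \right)} = 6 - 395 d - \frac{d^{2}}{2}$ ($L{\left(d \right)} = 6 - \frac{\left(d^{2} + 789 d\right) + d}{2} = 6 - \frac{d^{2} + 790 d}{2} = 6 - \left(\frac{d^{2}}{2} + 395 d\right) = 6 - 395 d - \frac{d^{2}}{2}$)
$L{\left(G{\left(-9 \right)} \right)} - 2577143 = \left(6 - 395 \left(-3 - -9\right) - \frac{\left(-3 - -9\right)^{2}}{2}\right) - 2577143 = \left(6 - 395 \left(-3 + 9\right) - \frac{\left(-3 + 9\right)^{2}}{2}\right) - 2577143 = \left(6 - 2370 - \frac{6^{2}}{2}\right) - 2577143 = \left(6 - 2370 - 18\right) - 2577143 = -2382 - 2577143 = -2579525$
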